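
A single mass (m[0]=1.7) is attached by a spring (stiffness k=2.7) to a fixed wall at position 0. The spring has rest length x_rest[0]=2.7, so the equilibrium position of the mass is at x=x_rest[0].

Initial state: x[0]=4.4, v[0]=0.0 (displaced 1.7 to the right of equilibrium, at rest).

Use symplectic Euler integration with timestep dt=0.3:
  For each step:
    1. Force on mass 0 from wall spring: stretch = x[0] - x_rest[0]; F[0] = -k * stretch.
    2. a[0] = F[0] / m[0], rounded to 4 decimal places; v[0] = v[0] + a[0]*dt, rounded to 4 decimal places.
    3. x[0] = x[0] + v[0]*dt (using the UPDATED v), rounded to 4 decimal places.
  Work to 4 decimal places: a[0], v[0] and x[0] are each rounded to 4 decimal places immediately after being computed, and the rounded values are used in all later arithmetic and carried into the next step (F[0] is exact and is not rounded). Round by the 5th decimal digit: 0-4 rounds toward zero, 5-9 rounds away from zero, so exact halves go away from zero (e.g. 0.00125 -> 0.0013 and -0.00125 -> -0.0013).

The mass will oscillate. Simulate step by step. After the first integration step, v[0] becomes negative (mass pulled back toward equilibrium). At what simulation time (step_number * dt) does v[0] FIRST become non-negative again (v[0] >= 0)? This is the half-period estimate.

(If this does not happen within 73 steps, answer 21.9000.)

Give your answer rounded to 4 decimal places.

Step 0: x=[4.4000] v=[0.0000]
Step 1: x=[4.1570] v=[-0.8100]
Step 2: x=[3.7057] v=[-1.5042]
Step 3: x=[3.1107] v=[-1.9834]
Step 4: x=[2.4570] v=[-2.1791]
Step 5: x=[1.8380] v=[-2.0633]
Step 6: x=[1.3422] v=[-1.6526]
Step 7: x=[1.0405] v=[-1.0057]
Step 8: x=[0.9760] v=[-0.2150]
Step 9: x=[1.1579] v=[0.6064]
First v>=0 after going negative at step 9, time=2.7000

Answer: 2.7000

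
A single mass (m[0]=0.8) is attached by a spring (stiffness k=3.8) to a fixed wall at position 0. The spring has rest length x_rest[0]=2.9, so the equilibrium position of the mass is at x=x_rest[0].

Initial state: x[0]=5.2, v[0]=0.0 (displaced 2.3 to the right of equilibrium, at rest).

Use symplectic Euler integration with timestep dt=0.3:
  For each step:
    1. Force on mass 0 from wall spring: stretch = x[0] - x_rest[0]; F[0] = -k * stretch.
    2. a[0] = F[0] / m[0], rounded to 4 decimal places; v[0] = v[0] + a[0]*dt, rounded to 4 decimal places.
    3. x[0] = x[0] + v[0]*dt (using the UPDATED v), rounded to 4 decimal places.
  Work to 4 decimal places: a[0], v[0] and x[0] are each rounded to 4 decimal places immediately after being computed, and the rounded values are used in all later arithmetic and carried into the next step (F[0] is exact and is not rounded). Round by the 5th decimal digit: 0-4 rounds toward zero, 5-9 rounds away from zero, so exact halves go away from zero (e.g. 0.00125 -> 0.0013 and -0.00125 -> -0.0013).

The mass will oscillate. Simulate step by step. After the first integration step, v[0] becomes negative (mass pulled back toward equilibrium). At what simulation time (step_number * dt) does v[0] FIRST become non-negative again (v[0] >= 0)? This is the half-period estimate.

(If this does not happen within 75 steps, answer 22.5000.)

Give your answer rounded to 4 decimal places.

Step 0: x=[5.2000] v=[0.0000]
Step 1: x=[4.2168] v=[-3.2775]
Step 2: x=[2.6706] v=[-5.1539]
Step 3: x=[1.2225] v=[-4.8270]
Step 4: x=[0.4915] v=[-2.4366]
Step 5: x=[0.7902] v=[0.9955]
First v>=0 after going negative at step 5, time=1.5000

Answer: 1.5000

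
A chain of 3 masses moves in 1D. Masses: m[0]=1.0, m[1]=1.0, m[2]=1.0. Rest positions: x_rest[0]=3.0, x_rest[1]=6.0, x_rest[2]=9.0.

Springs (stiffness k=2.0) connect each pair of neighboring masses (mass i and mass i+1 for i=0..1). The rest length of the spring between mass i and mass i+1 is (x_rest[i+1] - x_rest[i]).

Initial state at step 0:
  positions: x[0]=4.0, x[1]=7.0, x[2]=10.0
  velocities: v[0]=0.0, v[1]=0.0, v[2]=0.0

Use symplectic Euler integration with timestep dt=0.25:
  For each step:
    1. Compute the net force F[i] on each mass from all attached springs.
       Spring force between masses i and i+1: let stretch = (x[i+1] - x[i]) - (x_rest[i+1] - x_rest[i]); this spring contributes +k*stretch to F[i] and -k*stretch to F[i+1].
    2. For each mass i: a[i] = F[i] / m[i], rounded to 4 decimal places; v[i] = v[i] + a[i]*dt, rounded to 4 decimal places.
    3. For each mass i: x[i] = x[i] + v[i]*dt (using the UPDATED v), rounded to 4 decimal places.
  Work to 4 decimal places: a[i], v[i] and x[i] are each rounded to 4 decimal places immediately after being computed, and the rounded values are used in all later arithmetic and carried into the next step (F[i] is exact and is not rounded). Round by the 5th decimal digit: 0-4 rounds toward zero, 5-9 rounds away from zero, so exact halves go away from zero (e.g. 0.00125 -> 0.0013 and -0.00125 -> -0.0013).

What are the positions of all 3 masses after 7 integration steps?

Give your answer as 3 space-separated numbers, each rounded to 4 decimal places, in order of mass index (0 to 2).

Step 0: x=[4.0000 7.0000 10.0000] v=[0.0000 0.0000 0.0000]
Step 1: x=[4.0000 7.0000 10.0000] v=[0.0000 0.0000 0.0000]
Step 2: x=[4.0000 7.0000 10.0000] v=[0.0000 0.0000 0.0000]
Step 3: x=[4.0000 7.0000 10.0000] v=[0.0000 0.0000 0.0000]
Step 4: x=[4.0000 7.0000 10.0000] v=[0.0000 0.0000 0.0000]
Step 5: x=[4.0000 7.0000 10.0000] v=[0.0000 0.0000 0.0000]
Step 6: x=[4.0000 7.0000 10.0000] v=[0.0000 0.0000 0.0000]
Step 7: x=[4.0000 7.0000 10.0000] v=[0.0000 0.0000 0.0000]

Answer: 4.0000 7.0000 10.0000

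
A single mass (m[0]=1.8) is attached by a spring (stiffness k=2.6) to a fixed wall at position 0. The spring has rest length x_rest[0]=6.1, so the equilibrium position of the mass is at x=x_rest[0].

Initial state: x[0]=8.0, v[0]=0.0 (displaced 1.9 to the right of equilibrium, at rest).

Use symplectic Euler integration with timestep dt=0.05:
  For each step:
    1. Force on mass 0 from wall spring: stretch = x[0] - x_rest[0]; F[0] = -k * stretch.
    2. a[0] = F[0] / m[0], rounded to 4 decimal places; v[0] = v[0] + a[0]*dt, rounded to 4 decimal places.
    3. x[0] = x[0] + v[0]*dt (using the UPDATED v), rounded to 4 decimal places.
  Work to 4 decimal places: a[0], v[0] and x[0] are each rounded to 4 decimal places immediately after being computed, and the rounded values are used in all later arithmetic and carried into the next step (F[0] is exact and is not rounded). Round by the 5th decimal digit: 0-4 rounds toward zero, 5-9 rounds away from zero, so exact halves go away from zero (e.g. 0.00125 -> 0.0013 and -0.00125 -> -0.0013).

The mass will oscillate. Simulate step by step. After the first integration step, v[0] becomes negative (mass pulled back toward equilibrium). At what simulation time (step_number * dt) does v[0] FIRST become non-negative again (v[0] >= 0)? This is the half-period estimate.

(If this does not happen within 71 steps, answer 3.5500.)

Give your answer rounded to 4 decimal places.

Answer: 2.6500

Derivation:
Step 0: x=[8.0000] v=[0.0000]
Step 1: x=[7.9931] v=[-0.1372]
Step 2: x=[7.9794] v=[-0.2739]
Step 3: x=[7.9589] v=[-0.4096]
Step 4: x=[7.9317] v=[-0.5439]
Step 5: x=[7.8979] v=[-0.6762]
Step 6: x=[7.8576] v=[-0.8061]
Step 7: x=[7.8110] v=[-0.9330]
Step 8: x=[7.7582] v=[-1.0566]
Step 9: x=[7.6994] v=[-1.1764]
Step 10: x=[7.6348] v=[-1.2919]
Step 11: x=[7.5647] v=[-1.4027]
Step 12: x=[7.4893] v=[-1.5085]
Step 13: x=[7.4089] v=[-1.6088]
Step 14: x=[7.3237] v=[-1.7033]
Step 15: x=[7.2341] v=[-1.7917]
Step 16: x=[7.1404] v=[-1.8736]
Step 17: x=[7.0430] v=[-1.9487]
Step 18: x=[6.9422] v=[-2.0168]
Step 19: x=[6.8383] v=[-2.0776]
Step 20: x=[6.7318] v=[-2.1309]
Step 21: x=[6.6230] v=[-2.1765]
Step 22: x=[6.5123] v=[-2.2143]
Step 23: x=[6.4001] v=[-2.2441]
Step 24: x=[6.2868] v=[-2.2658]
Step 25: x=[6.1728] v=[-2.2793]
Step 26: x=[6.0586] v=[-2.2846]
Step 27: x=[5.9445] v=[-2.2816]
Step 28: x=[5.8310] v=[-2.2704]
Step 29: x=[5.7185] v=[-2.2510]
Step 30: x=[5.6073] v=[-2.2234]
Step 31: x=[5.4979] v=[-2.1878]
Step 32: x=[5.3907] v=[-2.1443]
Step 33: x=[5.2860] v=[-2.0931]
Step 34: x=[5.1843] v=[-2.0343]
Step 35: x=[5.0859] v=[-1.9682]
Step 36: x=[4.9912] v=[-1.8950]
Step 37: x=[4.9005] v=[-1.8149]
Step 38: x=[4.8141] v=[-1.7283]
Step 39: x=[4.7323] v=[-1.6354]
Step 40: x=[4.6555] v=[-1.5366]
Step 41: x=[4.5839] v=[-1.4323]
Step 42: x=[4.5178] v=[-1.3228]
Step 43: x=[4.4574] v=[-1.2085]
Step 44: x=[4.4029] v=[-1.0899]
Step 45: x=[4.3545] v=[-0.9673]
Step 46: x=[4.3124] v=[-0.8412]
Step 47: x=[4.2768] v=[-0.7121]
Step 48: x=[4.2478] v=[-0.5804]
Step 49: x=[4.2255] v=[-0.4466]
Step 50: x=[4.2099] v=[-0.3112]
Step 51: x=[4.2012] v=[-0.1747]
Step 52: x=[4.1993] v=[-0.0376]
Step 53: x=[4.2043] v=[0.0997]
First v>=0 after going negative at step 53, time=2.6500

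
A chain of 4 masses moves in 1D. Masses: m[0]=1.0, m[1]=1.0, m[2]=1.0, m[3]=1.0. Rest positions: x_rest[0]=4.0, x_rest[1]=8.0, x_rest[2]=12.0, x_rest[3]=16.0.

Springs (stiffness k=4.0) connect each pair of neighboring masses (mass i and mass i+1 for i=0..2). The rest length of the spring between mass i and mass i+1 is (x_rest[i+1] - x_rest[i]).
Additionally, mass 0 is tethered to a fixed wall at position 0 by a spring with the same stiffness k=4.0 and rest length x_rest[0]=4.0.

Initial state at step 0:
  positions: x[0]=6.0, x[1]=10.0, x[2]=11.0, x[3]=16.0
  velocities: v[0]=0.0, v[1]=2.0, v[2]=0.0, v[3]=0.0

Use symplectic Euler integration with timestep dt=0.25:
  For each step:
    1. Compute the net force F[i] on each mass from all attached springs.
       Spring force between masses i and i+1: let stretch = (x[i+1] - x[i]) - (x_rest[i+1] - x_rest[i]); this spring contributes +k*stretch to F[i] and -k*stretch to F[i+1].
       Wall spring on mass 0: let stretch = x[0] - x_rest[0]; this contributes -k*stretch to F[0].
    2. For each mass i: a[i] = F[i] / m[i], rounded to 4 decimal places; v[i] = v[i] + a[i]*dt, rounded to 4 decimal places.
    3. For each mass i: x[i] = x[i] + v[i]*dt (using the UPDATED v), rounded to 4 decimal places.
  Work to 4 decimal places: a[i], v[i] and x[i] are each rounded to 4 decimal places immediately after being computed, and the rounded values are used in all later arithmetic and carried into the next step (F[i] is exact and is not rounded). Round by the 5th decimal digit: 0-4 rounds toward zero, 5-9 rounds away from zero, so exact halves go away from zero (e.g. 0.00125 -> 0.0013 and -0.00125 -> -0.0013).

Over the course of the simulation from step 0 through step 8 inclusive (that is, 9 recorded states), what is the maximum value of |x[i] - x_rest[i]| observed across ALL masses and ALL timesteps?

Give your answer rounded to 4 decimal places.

Answer: 2.9659

Derivation:
Step 0: x=[6.0000 10.0000 11.0000 16.0000] v=[0.0000 2.0000 0.0000 0.0000]
Step 1: x=[5.5000 9.7500 12.0000 15.7500] v=[-2.0000 -1.0000 4.0000 -1.0000]
Step 2: x=[4.6875 9.0000 13.3750 15.5625] v=[-3.2500 -3.0000 5.5000 -0.7500]
Step 3: x=[3.7813 8.2656 14.2031 15.8281] v=[-3.6250 -2.9375 3.3125 1.0625]
Step 4: x=[3.0508 7.8945 13.9531 16.6875] v=[-2.9220 -1.4843 -1.0000 3.4375]
Step 5: x=[2.7685 7.8272 12.8721 17.8633] v=[-1.1291 -0.2694 -4.3242 4.7031]
Step 6: x=[3.0588 7.7564 11.7776 18.7913] v=[1.1611 -0.2832 -4.3779 3.7119]
Step 7: x=[3.7588 7.5165 11.4313 18.9659] v=[2.7999 -0.9596 -1.3854 0.6982]
Step 8: x=[4.4585 7.3159 11.9899 18.2568] v=[2.7988 -0.8025 2.2344 -2.8364]
Max displacement = 2.9659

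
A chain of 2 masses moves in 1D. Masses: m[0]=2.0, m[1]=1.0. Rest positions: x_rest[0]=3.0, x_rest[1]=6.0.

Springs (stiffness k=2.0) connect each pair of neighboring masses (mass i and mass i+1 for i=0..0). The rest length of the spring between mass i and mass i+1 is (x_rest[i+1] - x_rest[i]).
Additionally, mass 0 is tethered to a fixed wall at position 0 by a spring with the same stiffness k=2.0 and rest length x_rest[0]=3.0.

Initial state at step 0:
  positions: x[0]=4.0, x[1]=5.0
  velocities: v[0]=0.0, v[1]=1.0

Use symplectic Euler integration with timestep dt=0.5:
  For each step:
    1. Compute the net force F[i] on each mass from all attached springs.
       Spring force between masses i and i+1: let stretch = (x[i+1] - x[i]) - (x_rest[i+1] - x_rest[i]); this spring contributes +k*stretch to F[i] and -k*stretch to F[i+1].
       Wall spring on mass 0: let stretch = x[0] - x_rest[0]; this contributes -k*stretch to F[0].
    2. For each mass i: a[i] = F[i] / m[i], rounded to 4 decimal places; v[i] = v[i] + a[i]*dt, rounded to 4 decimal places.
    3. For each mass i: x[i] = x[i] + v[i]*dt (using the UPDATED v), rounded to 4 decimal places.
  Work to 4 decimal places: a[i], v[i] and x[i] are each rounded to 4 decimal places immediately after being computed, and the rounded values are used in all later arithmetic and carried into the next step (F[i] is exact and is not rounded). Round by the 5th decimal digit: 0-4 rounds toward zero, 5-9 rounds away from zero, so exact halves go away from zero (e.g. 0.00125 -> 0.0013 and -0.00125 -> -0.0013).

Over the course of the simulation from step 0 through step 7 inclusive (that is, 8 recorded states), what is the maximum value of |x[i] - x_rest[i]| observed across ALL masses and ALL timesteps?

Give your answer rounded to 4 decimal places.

Answer: 2.0625

Derivation:
Step 0: x=[4.0000 5.0000] v=[0.0000 1.0000]
Step 1: x=[3.2500 6.5000] v=[-1.5000 3.0000]
Step 2: x=[2.5000 7.8750] v=[-1.5000 2.7500]
Step 3: x=[2.4688 8.0625] v=[-0.0625 0.3750]
Step 4: x=[3.2188 6.9532] v=[1.5000 -2.2187]
Step 5: x=[4.0977 5.4767] v=[1.7578 -2.9531]
Step 6: x=[4.2970 4.8107] v=[0.3985 -1.3321]
Step 7: x=[3.5504 5.3878] v=[-1.4932 1.1542]
Max displacement = 2.0625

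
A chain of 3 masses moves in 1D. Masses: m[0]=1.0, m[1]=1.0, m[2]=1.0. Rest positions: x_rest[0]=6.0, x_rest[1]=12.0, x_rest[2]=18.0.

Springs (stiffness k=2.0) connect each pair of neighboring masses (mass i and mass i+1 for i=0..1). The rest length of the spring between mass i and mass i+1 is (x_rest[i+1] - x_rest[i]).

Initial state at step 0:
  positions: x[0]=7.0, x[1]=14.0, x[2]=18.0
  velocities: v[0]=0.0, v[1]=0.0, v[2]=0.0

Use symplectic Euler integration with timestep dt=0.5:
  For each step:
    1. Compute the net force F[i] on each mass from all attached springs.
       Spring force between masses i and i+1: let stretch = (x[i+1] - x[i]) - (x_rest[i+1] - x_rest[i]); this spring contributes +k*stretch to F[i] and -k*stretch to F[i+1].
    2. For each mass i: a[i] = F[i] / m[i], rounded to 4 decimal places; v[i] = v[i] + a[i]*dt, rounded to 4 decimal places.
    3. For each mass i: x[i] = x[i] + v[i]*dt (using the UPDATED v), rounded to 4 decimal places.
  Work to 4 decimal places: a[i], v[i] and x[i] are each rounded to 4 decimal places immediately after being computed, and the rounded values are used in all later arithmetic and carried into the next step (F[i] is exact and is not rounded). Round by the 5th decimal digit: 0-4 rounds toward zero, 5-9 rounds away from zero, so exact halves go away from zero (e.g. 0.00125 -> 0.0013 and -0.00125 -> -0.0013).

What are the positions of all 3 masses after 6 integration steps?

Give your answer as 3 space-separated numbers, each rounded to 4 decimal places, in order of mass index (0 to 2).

Answer: 7.4063 12.1719 19.4219

Derivation:
Step 0: x=[7.0000 14.0000 18.0000] v=[0.0000 0.0000 0.0000]
Step 1: x=[7.5000 12.5000 19.0000] v=[1.0000 -3.0000 2.0000]
Step 2: x=[7.5000 11.7500 19.7500] v=[0.0000 -1.5000 1.5000]
Step 3: x=[6.6250 12.8750 19.5000] v=[-1.7500 2.2500 -0.5000]
Step 4: x=[5.8750 14.1875 18.9375] v=[-1.5000 2.6250 -1.1250]
Step 5: x=[6.2813 13.7188 19.0000] v=[0.8125 -0.9375 0.1250]
Step 6: x=[7.4063 12.1719 19.4219] v=[2.2500 -3.0938 0.8438]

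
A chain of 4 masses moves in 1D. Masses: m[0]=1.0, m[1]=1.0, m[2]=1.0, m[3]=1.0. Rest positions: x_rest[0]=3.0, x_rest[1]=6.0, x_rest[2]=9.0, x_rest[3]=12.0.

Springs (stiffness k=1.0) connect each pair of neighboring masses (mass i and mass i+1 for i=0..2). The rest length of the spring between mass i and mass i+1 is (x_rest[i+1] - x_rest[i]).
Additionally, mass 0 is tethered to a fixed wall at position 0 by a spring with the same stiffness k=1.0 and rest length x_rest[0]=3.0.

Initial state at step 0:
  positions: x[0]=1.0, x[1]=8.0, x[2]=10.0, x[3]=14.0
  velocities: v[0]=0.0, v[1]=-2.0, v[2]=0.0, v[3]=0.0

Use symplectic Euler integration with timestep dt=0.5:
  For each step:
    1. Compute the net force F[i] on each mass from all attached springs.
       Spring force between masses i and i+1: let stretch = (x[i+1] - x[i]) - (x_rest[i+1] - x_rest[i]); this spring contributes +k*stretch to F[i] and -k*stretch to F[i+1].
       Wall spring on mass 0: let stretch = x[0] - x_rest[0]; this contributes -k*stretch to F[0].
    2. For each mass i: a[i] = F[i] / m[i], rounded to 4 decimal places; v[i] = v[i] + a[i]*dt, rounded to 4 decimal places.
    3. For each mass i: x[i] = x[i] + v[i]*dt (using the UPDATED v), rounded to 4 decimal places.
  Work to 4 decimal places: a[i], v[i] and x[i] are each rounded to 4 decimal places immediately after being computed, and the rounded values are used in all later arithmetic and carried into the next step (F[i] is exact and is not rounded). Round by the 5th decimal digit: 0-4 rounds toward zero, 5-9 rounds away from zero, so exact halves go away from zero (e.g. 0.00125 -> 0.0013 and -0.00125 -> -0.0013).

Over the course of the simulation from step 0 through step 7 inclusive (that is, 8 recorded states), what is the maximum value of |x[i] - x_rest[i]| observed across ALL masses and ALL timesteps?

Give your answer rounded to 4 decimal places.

Answer: 2.5138

Derivation:
Step 0: x=[1.0000 8.0000 10.0000 14.0000] v=[0.0000 -2.0000 0.0000 0.0000]
Step 1: x=[2.5000 5.7500 10.5000 13.7500] v=[3.0000 -4.5000 1.0000 -0.5000]
Step 2: x=[4.1875 3.8750 10.6250 13.4375] v=[3.3750 -3.7500 0.2500 -0.6250]
Step 3: x=[4.7500 3.7656 9.7656 13.1719] v=[1.1250 -0.2188 -1.7188 -0.5313]
Step 4: x=[3.8789 5.4023 8.2578 12.8047] v=[-1.7422 3.2734 -3.0157 -0.7345]
Step 5: x=[2.4189 7.3721 7.1728 12.0507] v=[-2.9200 3.9395 -2.1700 -1.5080]
Step 6: x=[1.5925 8.0538 7.3571 10.8272] v=[-1.6529 1.3633 0.3686 -2.4470]
Step 7: x=[1.9833 6.9460 8.5831 9.4862] v=[0.7815 -2.2157 2.4520 -2.6821]
Max displacement = 2.5138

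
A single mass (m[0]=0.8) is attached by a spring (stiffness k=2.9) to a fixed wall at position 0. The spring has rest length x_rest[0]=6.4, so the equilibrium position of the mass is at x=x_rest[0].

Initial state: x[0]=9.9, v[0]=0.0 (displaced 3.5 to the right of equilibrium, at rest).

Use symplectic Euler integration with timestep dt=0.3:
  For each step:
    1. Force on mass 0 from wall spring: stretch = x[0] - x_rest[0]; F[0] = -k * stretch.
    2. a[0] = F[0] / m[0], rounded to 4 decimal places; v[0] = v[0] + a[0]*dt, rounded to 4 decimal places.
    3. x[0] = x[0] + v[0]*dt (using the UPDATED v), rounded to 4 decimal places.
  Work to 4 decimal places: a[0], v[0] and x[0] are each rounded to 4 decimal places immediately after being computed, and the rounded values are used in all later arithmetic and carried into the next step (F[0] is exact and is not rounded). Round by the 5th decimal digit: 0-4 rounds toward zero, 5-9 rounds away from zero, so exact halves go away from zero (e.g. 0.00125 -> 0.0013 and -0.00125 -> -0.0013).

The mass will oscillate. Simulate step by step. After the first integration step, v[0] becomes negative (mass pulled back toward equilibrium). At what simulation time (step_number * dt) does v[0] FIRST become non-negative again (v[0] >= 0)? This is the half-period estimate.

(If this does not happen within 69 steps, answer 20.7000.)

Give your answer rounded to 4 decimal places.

Answer: 1.8000

Derivation:
Step 0: x=[9.9000] v=[0.0000]
Step 1: x=[8.7581] v=[-3.8063]
Step 2: x=[6.8469] v=[-6.3707]
Step 3: x=[4.7899] v=[-6.8567]
Step 4: x=[3.2582] v=[-5.1057]
Step 5: x=[2.7515] v=[-1.6890]
Step 6: x=[3.4351] v=[2.2787]
First v>=0 after going negative at step 6, time=1.8000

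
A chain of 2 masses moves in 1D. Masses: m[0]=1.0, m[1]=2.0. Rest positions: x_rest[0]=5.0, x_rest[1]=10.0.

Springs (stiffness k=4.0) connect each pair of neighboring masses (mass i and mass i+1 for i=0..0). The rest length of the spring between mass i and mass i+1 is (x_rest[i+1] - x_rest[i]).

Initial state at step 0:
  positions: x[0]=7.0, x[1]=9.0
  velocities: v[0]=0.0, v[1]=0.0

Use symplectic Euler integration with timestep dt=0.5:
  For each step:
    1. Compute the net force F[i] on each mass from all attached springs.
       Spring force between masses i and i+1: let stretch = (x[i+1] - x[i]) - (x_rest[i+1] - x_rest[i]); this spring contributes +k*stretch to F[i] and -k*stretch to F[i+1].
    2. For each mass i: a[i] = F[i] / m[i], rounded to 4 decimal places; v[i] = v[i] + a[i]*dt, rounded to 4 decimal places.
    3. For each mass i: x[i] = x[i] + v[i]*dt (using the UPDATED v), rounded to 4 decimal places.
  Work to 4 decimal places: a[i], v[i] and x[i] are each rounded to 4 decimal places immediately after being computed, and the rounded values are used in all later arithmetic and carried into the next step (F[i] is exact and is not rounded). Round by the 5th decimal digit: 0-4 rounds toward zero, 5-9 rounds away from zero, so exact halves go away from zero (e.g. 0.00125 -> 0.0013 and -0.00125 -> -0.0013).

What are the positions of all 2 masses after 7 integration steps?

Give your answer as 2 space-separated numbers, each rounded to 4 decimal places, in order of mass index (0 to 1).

Answer: 2.7345 11.1329

Derivation:
Step 0: x=[7.0000 9.0000] v=[0.0000 0.0000]
Step 1: x=[4.0000 10.5000] v=[-6.0000 3.0000]
Step 2: x=[2.5000 11.2500] v=[-3.0000 1.5000]
Step 3: x=[4.7500 10.1250] v=[4.5000 -2.2500]
Step 4: x=[7.3750 8.8125] v=[5.2500 -2.6250]
Step 5: x=[6.4375 9.2813] v=[-1.8750 0.9375]
Step 6: x=[3.3438 10.8282] v=[-6.1874 3.0937]
Step 7: x=[2.7345 11.1329] v=[-1.2186 0.6093]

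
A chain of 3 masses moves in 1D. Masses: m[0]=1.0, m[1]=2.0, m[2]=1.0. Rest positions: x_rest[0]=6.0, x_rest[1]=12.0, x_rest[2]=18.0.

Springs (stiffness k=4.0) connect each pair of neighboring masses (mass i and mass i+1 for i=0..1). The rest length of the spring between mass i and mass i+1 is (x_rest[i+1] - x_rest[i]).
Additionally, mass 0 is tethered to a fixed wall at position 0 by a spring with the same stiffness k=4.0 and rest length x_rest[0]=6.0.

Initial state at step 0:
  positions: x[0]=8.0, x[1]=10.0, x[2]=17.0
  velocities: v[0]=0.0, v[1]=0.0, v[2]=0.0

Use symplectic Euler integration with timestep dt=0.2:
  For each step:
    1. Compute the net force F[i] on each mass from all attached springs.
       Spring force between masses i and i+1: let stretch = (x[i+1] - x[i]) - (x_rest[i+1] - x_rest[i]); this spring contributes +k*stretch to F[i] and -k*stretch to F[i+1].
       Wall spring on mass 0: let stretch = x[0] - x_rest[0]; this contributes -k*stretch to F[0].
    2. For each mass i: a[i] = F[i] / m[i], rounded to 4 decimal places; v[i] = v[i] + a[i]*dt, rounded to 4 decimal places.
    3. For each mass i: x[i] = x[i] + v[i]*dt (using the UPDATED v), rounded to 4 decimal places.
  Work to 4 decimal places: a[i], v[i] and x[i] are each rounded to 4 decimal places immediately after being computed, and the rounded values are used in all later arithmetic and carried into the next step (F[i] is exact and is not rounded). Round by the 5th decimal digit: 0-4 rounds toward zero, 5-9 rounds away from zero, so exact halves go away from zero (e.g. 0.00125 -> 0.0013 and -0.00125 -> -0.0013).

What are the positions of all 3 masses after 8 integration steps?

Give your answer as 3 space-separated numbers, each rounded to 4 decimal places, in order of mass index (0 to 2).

Answer: 7.2433 10.8803 18.3944

Derivation:
Step 0: x=[8.0000 10.0000 17.0000] v=[0.0000 0.0000 0.0000]
Step 1: x=[7.0400 10.4000 16.8400] v=[-4.8000 2.0000 -0.8000]
Step 2: x=[5.4912 11.0464 16.6096] v=[-7.7440 3.2320 -1.1520]
Step 3: x=[3.9526 11.6934 16.4491] v=[-7.6928 3.2352 -0.8026]
Step 4: x=[3.0202 12.1016 16.4877] v=[-4.6622 2.0412 0.1928]
Step 5: x=[3.0576 12.1342 16.7845] v=[0.1868 0.1631 1.4839]
Step 6: x=[4.0580 11.8127 17.2972] v=[5.0020 -1.6074 2.5637]
Step 7: x=[5.6499 11.3096 17.8924] v=[7.9594 -2.5155 2.9761]
Step 8: x=[7.2433 10.8803 18.3944] v=[7.9672 -2.1463 2.5099]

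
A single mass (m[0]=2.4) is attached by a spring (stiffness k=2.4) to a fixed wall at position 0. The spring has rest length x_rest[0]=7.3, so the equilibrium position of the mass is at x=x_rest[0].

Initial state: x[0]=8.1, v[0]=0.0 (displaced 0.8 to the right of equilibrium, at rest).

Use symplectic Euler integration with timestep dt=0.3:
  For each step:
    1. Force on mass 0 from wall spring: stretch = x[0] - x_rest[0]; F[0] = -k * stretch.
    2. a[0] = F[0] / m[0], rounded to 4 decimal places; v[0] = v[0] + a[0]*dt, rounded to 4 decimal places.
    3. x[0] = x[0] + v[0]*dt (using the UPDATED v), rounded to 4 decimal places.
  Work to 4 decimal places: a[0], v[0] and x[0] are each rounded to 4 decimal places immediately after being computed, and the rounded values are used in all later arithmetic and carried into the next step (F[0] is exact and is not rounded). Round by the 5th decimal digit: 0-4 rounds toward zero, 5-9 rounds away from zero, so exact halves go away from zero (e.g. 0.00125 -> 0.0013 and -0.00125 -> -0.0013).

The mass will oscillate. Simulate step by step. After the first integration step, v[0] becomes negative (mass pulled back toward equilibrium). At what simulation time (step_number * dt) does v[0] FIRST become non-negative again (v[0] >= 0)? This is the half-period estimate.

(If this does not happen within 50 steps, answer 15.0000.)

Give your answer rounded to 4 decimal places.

Step 0: x=[8.1000] v=[0.0000]
Step 1: x=[8.0280] v=[-0.2400]
Step 2: x=[7.8905] v=[-0.4584]
Step 3: x=[7.6998] v=[-0.6356]
Step 4: x=[7.4732] v=[-0.7555]
Step 5: x=[7.2310] v=[-0.8075]
Step 6: x=[6.9950] v=[-0.7868]
Step 7: x=[6.7864] v=[-0.6953]
Step 8: x=[6.6240] v=[-0.5412]
Step 9: x=[6.5225] v=[-0.3384]
Step 10: x=[6.4909] v=[-0.1052]
Step 11: x=[6.5322] v=[0.1375]
First v>=0 after going negative at step 11, time=3.3000

Answer: 3.3000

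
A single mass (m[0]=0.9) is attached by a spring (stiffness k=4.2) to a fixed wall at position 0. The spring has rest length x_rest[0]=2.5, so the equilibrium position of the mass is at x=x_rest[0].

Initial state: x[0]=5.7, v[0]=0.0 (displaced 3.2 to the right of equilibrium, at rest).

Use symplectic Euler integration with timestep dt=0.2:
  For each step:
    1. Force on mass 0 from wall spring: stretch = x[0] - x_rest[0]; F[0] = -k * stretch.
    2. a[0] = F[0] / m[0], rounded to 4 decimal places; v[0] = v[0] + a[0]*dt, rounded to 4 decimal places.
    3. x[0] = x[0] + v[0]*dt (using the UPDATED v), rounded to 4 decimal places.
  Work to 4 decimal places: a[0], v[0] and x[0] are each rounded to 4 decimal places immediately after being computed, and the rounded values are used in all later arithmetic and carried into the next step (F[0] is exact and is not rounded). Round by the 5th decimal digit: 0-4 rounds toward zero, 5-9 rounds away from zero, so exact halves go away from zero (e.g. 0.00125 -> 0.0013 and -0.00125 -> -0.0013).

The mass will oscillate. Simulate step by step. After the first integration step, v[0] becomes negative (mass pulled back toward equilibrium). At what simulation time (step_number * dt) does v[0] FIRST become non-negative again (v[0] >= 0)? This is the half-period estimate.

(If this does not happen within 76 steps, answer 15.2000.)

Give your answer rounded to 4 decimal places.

Step 0: x=[5.7000] v=[0.0000]
Step 1: x=[5.1027] v=[-2.9867]
Step 2: x=[4.0195] v=[-5.4159]
Step 3: x=[2.6527] v=[-6.8341]
Step 4: x=[1.2574] v=[-6.9766]
Step 5: x=[0.0940] v=[-5.8168]
Step 6: x=[-0.6202] v=[-3.5712]
Step 7: x=[-0.7520] v=[-0.6590]
Step 8: x=[-0.2768] v=[2.3762]
First v>=0 after going negative at step 8, time=1.6000

Answer: 1.6000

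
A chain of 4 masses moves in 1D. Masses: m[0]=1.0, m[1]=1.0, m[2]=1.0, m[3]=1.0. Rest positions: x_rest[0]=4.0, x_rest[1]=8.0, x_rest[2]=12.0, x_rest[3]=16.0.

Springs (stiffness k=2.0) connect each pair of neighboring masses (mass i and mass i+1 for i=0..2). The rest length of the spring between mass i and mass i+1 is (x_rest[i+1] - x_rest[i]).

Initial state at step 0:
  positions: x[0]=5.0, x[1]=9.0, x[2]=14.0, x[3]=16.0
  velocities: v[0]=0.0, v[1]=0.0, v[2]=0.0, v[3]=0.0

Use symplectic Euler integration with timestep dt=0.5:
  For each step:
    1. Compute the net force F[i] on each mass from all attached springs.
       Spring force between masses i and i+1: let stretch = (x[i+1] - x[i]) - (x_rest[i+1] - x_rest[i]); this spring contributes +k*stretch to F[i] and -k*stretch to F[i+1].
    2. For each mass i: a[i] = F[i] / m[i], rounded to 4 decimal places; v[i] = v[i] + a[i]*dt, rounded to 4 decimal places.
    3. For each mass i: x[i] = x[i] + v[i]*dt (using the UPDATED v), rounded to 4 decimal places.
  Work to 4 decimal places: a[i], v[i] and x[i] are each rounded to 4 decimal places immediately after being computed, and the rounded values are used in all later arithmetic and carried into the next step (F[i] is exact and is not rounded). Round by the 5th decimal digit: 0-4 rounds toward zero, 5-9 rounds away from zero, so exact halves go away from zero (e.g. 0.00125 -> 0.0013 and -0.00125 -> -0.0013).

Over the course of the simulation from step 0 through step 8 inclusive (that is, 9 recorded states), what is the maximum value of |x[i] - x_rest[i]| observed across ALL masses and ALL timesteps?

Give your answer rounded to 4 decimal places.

Answer: 2.1875

Derivation:
Step 0: x=[5.0000 9.0000 14.0000 16.0000] v=[0.0000 0.0000 0.0000 0.0000]
Step 1: x=[5.0000 9.5000 12.5000 17.0000] v=[0.0000 1.0000 -3.0000 2.0000]
Step 2: x=[5.2500 9.2500 11.7500 17.7500] v=[0.5000 -0.5000 -1.5000 1.5000]
Step 3: x=[5.5000 8.2500 12.7500 17.5000] v=[0.5000 -2.0000 2.0000 -0.5000]
Step 4: x=[5.1250 8.1250 13.8750 16.8750] v=[-0.7500 -0.2500 2.2500 -1.2500]
Step 5: x=[4.2500 9.3750 13.6250 16.7500] v=[-1.7500 2.5000 -0.5000 -0.2500]
Step 6: x=[3.9375 10.1875 12.8125 17.0625] v=[-0.6250 1.6250 -1.6250 0.6250]
Step 7: x=[4.7500 9.1875 12.8125 17.2500] v=[1.6250 -2.0000 0.0000 0.3750]
Step 8: x=[5.7813 7.7813 13.2188 17.2188] v=[2.0625 -2.8125 0.8125 -0.0625]
Max displacement = 2.1875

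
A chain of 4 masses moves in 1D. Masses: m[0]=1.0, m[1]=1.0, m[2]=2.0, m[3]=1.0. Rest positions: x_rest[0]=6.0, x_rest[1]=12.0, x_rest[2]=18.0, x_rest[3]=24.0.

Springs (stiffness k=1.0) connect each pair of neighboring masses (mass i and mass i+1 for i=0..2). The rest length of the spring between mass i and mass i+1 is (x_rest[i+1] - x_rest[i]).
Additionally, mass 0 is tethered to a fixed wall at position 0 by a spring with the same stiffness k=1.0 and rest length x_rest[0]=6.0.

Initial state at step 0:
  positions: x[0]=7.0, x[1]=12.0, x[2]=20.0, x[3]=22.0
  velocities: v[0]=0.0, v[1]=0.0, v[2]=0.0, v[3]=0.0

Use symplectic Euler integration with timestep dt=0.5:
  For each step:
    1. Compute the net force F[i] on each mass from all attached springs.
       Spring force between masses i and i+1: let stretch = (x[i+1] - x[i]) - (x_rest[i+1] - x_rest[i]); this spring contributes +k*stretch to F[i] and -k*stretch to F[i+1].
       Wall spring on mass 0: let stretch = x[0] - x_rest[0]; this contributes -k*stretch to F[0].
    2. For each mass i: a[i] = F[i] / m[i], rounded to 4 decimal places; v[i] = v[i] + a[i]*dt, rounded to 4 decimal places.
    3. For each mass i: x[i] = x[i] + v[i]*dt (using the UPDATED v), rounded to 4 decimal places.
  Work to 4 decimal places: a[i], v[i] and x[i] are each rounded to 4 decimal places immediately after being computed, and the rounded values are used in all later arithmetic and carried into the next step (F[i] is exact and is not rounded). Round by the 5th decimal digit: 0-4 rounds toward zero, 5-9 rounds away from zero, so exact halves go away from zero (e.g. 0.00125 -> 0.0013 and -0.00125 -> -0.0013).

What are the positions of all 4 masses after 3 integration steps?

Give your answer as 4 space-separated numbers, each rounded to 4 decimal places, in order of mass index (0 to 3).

Answer: 5.7969 13.6172 17.2891 26.0235

Derivation:
Step 0: x=[7.0000 12.0000 20.0000 22.0000] v=[0.0000 0.0000 0.0000 0.0000]
Step 1: x=[6.5000 12.7500 19.2500 23.0000] v=[-1.0000 1.5000 -1.5000 2.0000]
Step 2: x=[5.9375 13.5625 18.1563 24.5625] v=[-1.1250 1.6250 -2.1875 3.1250]
Step 3: x=[5.7969 13.6172 17.2891 26.0235] v=[-0.2813 0.1094 -1.7344 2.9219]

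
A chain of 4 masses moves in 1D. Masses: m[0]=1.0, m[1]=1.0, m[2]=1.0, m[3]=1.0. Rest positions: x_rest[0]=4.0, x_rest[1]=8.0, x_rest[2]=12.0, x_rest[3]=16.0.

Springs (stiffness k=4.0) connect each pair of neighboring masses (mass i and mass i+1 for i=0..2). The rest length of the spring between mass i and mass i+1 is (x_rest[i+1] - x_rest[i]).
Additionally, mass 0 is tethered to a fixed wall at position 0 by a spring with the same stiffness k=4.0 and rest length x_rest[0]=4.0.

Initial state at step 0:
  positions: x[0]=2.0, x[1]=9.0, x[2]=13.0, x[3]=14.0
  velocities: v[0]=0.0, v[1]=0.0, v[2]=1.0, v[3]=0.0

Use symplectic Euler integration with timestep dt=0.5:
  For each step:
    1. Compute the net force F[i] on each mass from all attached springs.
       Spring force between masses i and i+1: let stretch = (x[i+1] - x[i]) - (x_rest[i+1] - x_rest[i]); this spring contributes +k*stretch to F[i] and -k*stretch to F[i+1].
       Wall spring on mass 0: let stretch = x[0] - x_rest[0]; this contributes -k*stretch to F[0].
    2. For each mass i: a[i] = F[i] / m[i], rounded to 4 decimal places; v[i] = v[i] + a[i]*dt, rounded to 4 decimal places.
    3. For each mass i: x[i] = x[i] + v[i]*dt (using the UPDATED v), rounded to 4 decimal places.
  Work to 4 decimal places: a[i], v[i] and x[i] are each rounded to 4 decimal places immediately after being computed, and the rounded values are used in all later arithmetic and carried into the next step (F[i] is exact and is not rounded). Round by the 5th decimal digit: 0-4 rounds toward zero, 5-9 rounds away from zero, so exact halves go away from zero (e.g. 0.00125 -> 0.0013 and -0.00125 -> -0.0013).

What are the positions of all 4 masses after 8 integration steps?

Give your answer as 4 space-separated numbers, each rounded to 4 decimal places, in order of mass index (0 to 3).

Answer: 6.0000 7.0000 11.5000 18.0000

Derivation:
Step 0: x=[2.0000 9.0000 13.0000 14.0000] v=[0.0000 0.0000 1.0000 0.0000]
Step 1: x=[7.0000 6.0000 10.5000 17.0000] v=[10.0000 -6.0000 -5.0000 6.0000]
Step 2: x=[4.0000 8.5000 10.0000 17.5000] v=[-6.0000 5.0000 -1.0000 1.0000]
Step 3: x=[1.5000 8.0000 15.5000 14.5000] v=[-5.0000 -1.0000 11.0000 -6.0000]
Step 4: x=[4.0000 8.5000 12.5000 16.5000] v=[5.0000 1.0000 -6.0000 4.0000]
Step 5: x=[7.0000 8.5000 9.5000 18.5000] v=[6.0000 0.0000 -6.0000 4.0000]
Step 6: x=[4.5000 8.0000 14.5000 15.5000] v=[-5.0000 -1.0000 10.0000 -6.0000]
Step 7: x=[1.0000 10.5000 14.0000 15.5000] v=[-7.0000 5.0000 -1.0000 0.0000]
Step 8: x=[6.0000 7.0000 11.5000 18.0000] v=[10.0000 -7.0000 -5.0000 5.0000]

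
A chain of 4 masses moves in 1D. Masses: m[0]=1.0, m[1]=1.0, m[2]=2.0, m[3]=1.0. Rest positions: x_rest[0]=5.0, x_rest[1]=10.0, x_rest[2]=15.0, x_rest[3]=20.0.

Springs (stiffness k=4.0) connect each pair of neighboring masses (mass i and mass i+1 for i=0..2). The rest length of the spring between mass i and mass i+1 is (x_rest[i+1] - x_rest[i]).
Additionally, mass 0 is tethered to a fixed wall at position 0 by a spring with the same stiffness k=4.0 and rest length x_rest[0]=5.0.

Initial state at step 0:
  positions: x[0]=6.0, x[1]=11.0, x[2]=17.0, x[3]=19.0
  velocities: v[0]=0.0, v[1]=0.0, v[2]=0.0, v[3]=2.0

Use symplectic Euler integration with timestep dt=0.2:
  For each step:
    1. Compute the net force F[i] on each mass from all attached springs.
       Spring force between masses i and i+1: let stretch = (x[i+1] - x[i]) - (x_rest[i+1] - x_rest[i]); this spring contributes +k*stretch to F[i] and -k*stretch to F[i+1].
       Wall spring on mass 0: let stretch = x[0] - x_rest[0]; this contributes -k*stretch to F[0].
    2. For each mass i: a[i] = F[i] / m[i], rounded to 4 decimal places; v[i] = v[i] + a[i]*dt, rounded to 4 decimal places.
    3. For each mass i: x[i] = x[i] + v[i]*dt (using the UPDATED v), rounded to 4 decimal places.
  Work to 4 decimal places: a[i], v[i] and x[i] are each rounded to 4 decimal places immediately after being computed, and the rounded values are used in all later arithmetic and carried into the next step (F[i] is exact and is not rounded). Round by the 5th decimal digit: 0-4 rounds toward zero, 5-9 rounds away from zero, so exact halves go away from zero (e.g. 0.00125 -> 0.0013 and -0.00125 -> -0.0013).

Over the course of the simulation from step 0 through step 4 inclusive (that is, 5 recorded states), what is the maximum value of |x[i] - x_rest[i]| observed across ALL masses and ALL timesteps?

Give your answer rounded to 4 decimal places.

Answer: 3.1743

Derivation:
Step 0: x=[6.0000 11.0000 17.0000 19.0000] v=[0.0000 0.0000 0.0000 2.0000]
Step 1: x=[5.8400 11.1600 16.6800 19.8800] v=[-0.8000 0.8000 -1.6000 4.4000]
Step 2: x=[5.5968 11.3520 16.1744 21.0480] v=[-1.2160 0.9600 -2.5280 5.8400]
Step 3: x=[5.3789 11.3948 15.6729 22.2362] v=[-1.0893 0.2138 -2.5075 5.9411]
Step 4: x=[5.2630 11.1595 15.3542 23.1743] v=[-0.5797 -1.1764 -1.5934 4.6905]
Max displacement = 3.1743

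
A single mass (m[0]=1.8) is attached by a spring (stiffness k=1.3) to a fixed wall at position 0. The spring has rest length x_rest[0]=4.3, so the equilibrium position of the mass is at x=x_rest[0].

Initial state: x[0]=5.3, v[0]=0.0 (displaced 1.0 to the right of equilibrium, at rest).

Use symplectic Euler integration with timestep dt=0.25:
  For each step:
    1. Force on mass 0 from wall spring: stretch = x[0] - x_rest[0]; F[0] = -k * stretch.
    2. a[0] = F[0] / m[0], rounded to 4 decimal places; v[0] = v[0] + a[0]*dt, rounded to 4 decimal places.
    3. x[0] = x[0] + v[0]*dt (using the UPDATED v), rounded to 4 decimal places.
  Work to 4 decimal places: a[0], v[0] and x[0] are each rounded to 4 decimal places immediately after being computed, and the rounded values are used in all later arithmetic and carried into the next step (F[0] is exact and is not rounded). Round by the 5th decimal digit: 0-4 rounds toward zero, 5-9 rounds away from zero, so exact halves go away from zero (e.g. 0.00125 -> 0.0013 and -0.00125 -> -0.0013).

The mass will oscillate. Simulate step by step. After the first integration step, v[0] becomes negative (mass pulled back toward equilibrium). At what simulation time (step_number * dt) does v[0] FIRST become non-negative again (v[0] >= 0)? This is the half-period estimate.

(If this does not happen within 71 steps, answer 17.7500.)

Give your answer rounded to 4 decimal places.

Step 0: x=[5.3000] v=[0.0000]
Step 1: x=[5.2549] v=[-0.1806]
Step 2: x=[5.1667] v=[-0.3530]
Step 3: x=[5.0393] v=[-0.5095]
Step 4: x=[4.8786] v=[-0.6430]
Step 5: x=[4.6917] v=[-0.7475]
Step 6: x=[4.4872] v=[-0.8182]
Step 7: x=[4.2742] v=[-0.8520]
Step 8: x=[4.0624] v=[-0.8474]
Step 9: x=[3.8613] v=[-0.8045]
Step 10: x=[3.6800] v=[-0.7253]
Step 11: x=[3.5267] v=[-0.6134]
Step 12: x=[3.4083] v=[-0.4738]
Step 13: x=[3.3301] v=[-0.3128]
Step 14: x=[3.2957] v=[-0.1377]
Step 15: x=[3.3066] v=[0.0436]
First v>=0 after going negative at step 15, time=3.7500

Answer: 3.7500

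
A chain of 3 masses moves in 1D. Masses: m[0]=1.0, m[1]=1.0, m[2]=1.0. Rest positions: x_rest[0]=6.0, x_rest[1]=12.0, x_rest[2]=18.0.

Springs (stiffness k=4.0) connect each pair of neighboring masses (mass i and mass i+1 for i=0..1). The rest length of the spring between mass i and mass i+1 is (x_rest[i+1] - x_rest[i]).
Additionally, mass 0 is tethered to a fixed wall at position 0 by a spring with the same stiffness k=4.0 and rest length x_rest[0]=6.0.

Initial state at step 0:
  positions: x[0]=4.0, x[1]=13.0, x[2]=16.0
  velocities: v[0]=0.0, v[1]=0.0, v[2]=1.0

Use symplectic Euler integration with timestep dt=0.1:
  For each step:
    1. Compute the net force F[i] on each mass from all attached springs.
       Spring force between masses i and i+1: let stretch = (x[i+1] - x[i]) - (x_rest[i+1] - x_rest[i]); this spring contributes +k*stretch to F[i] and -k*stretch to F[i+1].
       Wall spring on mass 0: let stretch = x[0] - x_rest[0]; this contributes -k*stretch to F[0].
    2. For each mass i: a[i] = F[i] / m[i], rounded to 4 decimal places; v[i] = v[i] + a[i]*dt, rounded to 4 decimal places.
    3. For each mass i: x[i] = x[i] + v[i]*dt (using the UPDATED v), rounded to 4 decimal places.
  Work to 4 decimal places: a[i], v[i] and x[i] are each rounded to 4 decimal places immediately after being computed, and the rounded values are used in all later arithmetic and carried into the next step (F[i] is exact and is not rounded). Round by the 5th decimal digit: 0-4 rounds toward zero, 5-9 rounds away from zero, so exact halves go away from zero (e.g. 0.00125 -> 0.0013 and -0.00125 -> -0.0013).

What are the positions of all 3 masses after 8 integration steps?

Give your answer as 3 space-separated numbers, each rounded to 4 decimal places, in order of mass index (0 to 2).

Answer: 7.1936 9.6388 18.5778

Derivation:
Step 0: x=[4.0000 13.0000 16.0000] v=[0.0000 0.0000 1.0000]
Step 1: x=[4.2000 12.7600 16.2200] v=[2.0000 -2.4000 2.2000]
Step 2: x=[4.5744 12.3160 16.5416] v=[3.7440 -4.4400 3.2160]
Step 3: x=[5.0755 11.7314 16.9342] v=[5.0109 -5.8464 3.9258]
Step 4: x=[5.6398 11.0886 17.3587] v=[5.6431 -6.4276 4.2447]
Step 5: x=[6.1965 10.4787 17.7724] v=[5.5667 -6.0991 4.1367]
Step 6: x=[6.6766 9.9893 18.1343] v=[4.8010 -4.8945 3.6192]
Step 7: x=[7.0221 9.6931 18.4104] v=[3.4554 -2.9616 2.7612]
Step 8: x=[7.1936 9.6388 18.5778] v=[1.7150 -0.5431 1.6743]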